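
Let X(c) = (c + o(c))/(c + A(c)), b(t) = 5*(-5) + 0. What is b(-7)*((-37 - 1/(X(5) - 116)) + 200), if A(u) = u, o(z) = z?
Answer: -93730/23 ≈ -4075.2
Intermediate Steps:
b(t) = -25 (b(t) = -25 + 0 = -25)
X(c) = 1 (X(c) = (c + c)/(c + c) = (2*c)/((2*c)) = (2*c)*(1/(2*c)) = 1)
b(-7)*((-37 - 1/(X(5) - 116)) + 200) = -25*((-37 - 1/(1 - 116)) + 200) = -25*((-37 - 1/(-115)) + 200) = -25*((-37 - 1*(-1/115)) + 200) = -25*((-37 + 1/115) + 200) = -25*(-4254/115 + 200) = -25*18746/115 = -93730/23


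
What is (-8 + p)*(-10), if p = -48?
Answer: 560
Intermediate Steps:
(-8 + p)*(-10) = (-8 - 48)*(-10) = -56*(-10) = 560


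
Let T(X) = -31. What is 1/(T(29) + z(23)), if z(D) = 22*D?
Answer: 1/475 ≈ 0.0021053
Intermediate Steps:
1/(T(29) + z(23)) = 1/(-31 + 22*23) = 1/(-31 + 506) = 1/475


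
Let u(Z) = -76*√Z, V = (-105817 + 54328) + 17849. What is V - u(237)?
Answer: -33640 + 76*√237 ≈ -32470.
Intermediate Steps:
V = -33640 (V = -51489 + 17849 = -33640)
V - u(237) = -33640 - (-76)*√237 = -33640 + 76*√237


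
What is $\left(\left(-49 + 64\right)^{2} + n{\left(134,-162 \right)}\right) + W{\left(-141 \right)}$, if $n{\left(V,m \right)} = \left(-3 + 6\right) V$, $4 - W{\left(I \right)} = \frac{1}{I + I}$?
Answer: $\frac{177943}{282} \approx 631.0$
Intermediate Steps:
$W{\left(I \right)} = 4 - \frac{1}{2 I}$ ($W{\left(I \right)} = 4 - \frac{1}{I + I} = 4 - \frac{1}{2 I}$)
$n{\left(V,m \right)} = 3 V$
$\left(\left(-49 + 64\right)^{2} + n{\left(134,-162 \right)}\right) + W{\left(-141 \right)} = \left(\left(-49 + 64\right)^{2} + 3 \cdot 134\right) + \left(4 - \frac{1}{2 \left(-141\right)}\right) = \left(15^{2} + 402\right) + \left(4 - - \frac{1}{282}\right) = \left(225 + 402\right) + \left(4 + \frac{1}{282}\right) = 627 + \frac{1129}{282} = \frac{177943}{282}$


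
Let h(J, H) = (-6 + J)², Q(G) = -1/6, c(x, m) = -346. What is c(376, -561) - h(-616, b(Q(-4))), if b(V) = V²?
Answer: -387230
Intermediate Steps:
Q(G) = -⅙ (Q(G) = -1*⅙ = -⅙)
c(376, -561) - h(-616, b(Q(-4))) = -346 - (-6 - 616)² = -346 - 1*(-622)² = -346 - 1*386884 = -346 - 386884 = -387230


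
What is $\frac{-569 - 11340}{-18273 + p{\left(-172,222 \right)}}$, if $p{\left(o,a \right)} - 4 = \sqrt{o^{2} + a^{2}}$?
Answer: $\frac{217565521}{333677493} + \frac{23818 \sqrt{19717}}{333677493} \approx 0.66205$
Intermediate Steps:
$p{\left(o,a \right)} = 4 + \sqrt{a^{2} + o^{2}}$ ($p{\left(o,a \right)} = 4 + \sqrt{o^{2} + a^{2}} = 4 + \sqrt{a^{2} + o^{2}}$)
$\frac{-569 - 11340}{-18273 + p{\left(-172,222 \right)}} = \frac{-569 - 11340}{-18273 + \left(4 + \sqrt{222^{2} + \left(-172\right)^{2}}\right)} = - \frac{11909}{-18273 + \left(4 + \sqrt{49284 + 29584}\right)} = - \frac{11909}{-18273 + \left(4 + \sqrt{78868}\right)} = - \frac{11909}{-18273 + \left(4 + 2 \sqrt{19717}\right)} = - \frac{11909}{-18269 + 2 \sqrt{19717}}$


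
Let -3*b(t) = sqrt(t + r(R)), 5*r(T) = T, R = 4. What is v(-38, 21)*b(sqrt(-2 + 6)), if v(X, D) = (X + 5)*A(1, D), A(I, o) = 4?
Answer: 44*sqrt(70)/5 ≈ 73.626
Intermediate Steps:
r(T) = T/5
b(t) = -sqrt(4/5 + t)/3 (b(t) = -sqrt(t + (1/5)*4)/3 = -sqrt(t + 4/5)/3 = -sqrt(4/5 + t)/3)
v(X, D) = 20 + 4*X (v(X, D) = (X + 5)*4 = (5 + X)*4 = 20 + 4*X)
v(-38, 21)*b(sqrt(-2 + 6)) = (20 + 4*(-38))*(-sqrt(20 + 25*sqrt(-2 + 6))/15) = (20 - 152)*(-sqrt(20 + 25*sqrt(4))/15) = -(-44)*sqrt(20 + 25*2)/5 = -(-44)*sqrt(20 + 50)/5 = -(-44)*sqrt(70)/5 = 44*sqrt(70)/5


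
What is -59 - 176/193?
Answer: -11563/193 ≈ -59.912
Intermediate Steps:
-59 - 176/193 = -11563/193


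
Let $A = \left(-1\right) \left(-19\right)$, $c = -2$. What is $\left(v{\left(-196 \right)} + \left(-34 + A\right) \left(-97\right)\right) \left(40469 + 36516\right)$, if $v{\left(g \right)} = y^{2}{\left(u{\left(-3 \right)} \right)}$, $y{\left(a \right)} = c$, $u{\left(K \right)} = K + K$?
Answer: $112321115$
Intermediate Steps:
$u{\left(K \right)} = 2 K$
$A = 19$
$y{\left(a \right)} = -2$
$v{\left(g \right)} = 4$ ($v{\left(g \right)} = \left(-2\right)^{2} = 4$)
$\left(v{\left(-196 \right)} + \left(-34 + A\right) \left(-97\right)\right) \left(40469 + 36516\right) = \left(4 + \left(-34 + 19\right) \left(-97\right)\right) \left(40469 + 36516\right) = \left(4 - -1455\right) 76985 = \left(4 + 1455\right) 76985 = 1459 \cdot 76985 = 112321115$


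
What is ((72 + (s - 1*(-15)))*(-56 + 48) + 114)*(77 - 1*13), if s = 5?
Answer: -39808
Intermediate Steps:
((72 + (s - 1*(-15)))*(-56 + 48) + 114)*(77 - 1*13) = ((72 + (5 - 1*(-15)))*(-56 + 48) + 114)*(77 - 1*13) = ((72 + (5 + 15))*(-8) + 114)*(77 - 13) = ((72 + 20)*(-8) + 114)*64 = (92*(-8) + 114)*64 = (-736 + 114)*64 = -622*64 = -39808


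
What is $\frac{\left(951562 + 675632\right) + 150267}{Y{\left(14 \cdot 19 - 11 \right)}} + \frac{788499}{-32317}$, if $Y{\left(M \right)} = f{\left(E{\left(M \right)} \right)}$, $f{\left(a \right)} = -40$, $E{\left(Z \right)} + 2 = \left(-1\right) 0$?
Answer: $- \frac{57473747097}{1292680} \approx -44461.0$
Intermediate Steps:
$E{\left(Z \right)} = -2$ ($E{\left(Z \right)} = -2 - 0 = -2 + 0 = -2$)
$Y{\left(M \right)} = -40$
$\frac{\left(951562 + 675632\right) + 150267}{Y{\left(14 \cdot 19 - 11 \right)}} + \frac{788499}{-32317} = \frac{\left(951562 + 675632\right) + 150267}{-40} + \frac{788499}{-32317} = \left(1627194 + 150267\right) \left(- \frac{1}{40}\right) + 788499 \left(- \frac{1}{32317}\right) = 1777461 \left(- \frac{1}{40}\right) - \frac{788499}{32317} = - \frac{1777461}{40} - \frac{788499}{32317} = - \frac{57473747097}{1292680}$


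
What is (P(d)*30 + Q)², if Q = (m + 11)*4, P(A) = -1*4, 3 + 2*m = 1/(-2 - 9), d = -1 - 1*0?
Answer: 817216/121 ≈ 6753.9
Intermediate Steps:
d = -1 (d = -1 + 0 = -1)
m = -17/11 (m = -3/2 + 1/(2*(-2 - 9)) = -3/2 + (½)/(-11) = -3/2 + (½)*(-1/11) = -3/2 - 1/22 = -17/11 ≈ -1.5455)
P(A) = -4
Q = 416/11 (Q = (-17/11 + 11)*4 = (104/11)*4 = 416/11 ≈ 37.818)
(P(d)*30 + Q)² = (-4*30 + 416/11)² = (-120 + 416/11)² = (-904/11)² = 817216/121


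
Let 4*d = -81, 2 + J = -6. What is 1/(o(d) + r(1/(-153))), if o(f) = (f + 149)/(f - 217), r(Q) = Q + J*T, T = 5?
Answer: -145197/5887624 ≈ -0.024661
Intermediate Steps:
J = -8 (J = -2 - 6 = -8)
d = -81/4 (d = (1/4)*(-81) = -81/4 ≈ -20.250)
r(Q) = -40 + Q (r(Q) = Q - 8*5 = Q - 40 = -40 + Q)
o(f) = (149 + f)/(-217 + f)
1/(o(d) + r(1/(-153))) = 1/((149 - 81/4)/(-217 - 81/4) + (-40 + 1/(-153))) = 1/((515/4)/(-949/4) + (-40 - 1/153)) = 1/(-4/949*515/4 - 6121/153) = 1/(-515/949 - 6121/153) = 1/(-5887624/145197) = -145197/5887624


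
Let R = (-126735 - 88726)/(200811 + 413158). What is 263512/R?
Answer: -161788199128/215461 ≈ -7.5089e+5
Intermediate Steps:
R = -215461/613969 ≈ -0.35093
263512/R = 263512/(-215461/613969) = 263512*(-613969/215461) = -161788199128/215461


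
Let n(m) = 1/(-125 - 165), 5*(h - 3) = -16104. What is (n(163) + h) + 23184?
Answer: 5790197/290 ≈ 19966.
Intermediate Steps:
h = -16089/5 (h = 3 + (1/5)*(-16104) = 3 - 16104/5 = -16089/5 ≈ -3217.8)
n(m) = -1/290 (n(m) = 1/(-290) = -1/290)
(n(163) + h) + 23184 = (-1/290 - 16089/5) + 23184 = -933163/290 + 23184 = 5790197/290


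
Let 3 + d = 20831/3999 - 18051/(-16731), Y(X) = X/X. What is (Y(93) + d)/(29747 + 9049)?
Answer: 80498/728320541 ≈ 0.00011053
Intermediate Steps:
Y(X) = 1
d = 740699/225277 (d = -3 + (20831/3999 - 18051/(-16731)) = -3 + (20831*(1/3999) - 18051*(-1/16731)) = -3 + (20831/3999 + 547/507) = -3 + 1416530/225277 = 740699/225277 ≈ 3.2879)
(Y(93) + d)/(29747 + 9049) = (1 + 740699/225277)/(29747 + 9049) = (965976/225277)/38796 = (965976/225277)*(1/38796) = 80498/728320541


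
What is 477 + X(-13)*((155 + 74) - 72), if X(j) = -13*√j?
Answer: 477 - 2041*I*√13 ≈ 477.0 - 7358.9*I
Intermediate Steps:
477 + X(-13)*((155 + 74) - 72) = 477 + (-13*I*√13)*((155 + 74) - 72) = 477 + (-13*I*√13)*(229 - 72) = 477 - 13*I*√13*157 = 477 - 2041*I*√13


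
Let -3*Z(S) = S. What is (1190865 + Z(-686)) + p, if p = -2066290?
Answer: -2625589/3 ≈ -8.7520e+5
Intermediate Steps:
Z(S) = -S/3
(1190865 + Z(-686)) + p = (1190865 - ⅓*(-686)) - 2066290 = (1190865 + 686/3) - 2066290 = 3573281/3 - 2066290 = -2625589/3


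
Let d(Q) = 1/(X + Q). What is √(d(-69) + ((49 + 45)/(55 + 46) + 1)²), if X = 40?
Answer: 2*√7920799/2929 ≈ 1.9217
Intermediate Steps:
d(Q) = 1/(40 + Q)
√(d(-69) + ((49 + 45)/(55 + 46) + 1)²) = √(1/(40 - 69) + ((49 + 45)/(55 + 46) + 1)²) = √(1/(-29) + (94/101 + 1)²) = √(-1/29 + (94*(1/101) + 1)²) = √(-1/29 + (94/101 + 1)²) = √(-1/29 + (195/101)²) = √(-1/29 + 38025/10201) = √(1092524/295829) = 2*√7920799/2929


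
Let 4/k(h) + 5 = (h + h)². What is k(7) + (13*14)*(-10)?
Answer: -347616/191 ≈ -1820.0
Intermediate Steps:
k(h) = 4/(-5 + 4*h²) (k(h) = 4/(-5 + (h + h)²) = 4/(-5 + (2*h)²) = 4/(-5 + 4*h²))
k(7) + (13*14)*(-10) = 4/(-5 + 4*7²) + (13*14)*(-10) = 4/(-5 + 4*49) + 182*(-10) = 4/(-5 + 196) - 1820 = 4/191 - 1820 = -347616/191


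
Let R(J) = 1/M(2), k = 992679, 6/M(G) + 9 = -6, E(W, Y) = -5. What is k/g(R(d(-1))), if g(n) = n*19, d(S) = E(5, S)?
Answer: -1985358/95 ≈ -20899.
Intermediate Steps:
M(G) = -⅖ (M(G) = 6/(-9 - 6) = 6/(-15) = 6*(-1/15) = -⅖)
d(S) = -5
R(J) = -5/2 (R(J) = 1/(-⅖) = -5/2)
g(n) = 19*n
k/g(R(d(-1))) = 992679/((19*(-5/2))) = 992679/(-95/2) = 992679*(-2/95) = -1985358/95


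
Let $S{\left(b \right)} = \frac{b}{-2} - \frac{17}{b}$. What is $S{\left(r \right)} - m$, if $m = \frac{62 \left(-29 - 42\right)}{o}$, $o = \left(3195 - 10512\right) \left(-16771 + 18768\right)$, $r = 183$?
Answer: $- \frac{163280443253}{1782669978} \approx -91.593$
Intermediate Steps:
$o = -14612049$ ($o = \left(-7317\right) 1997 = -14612049$)
$m = \frac{4402}{14612049}$ ($m = \frac{62 \left(-29 - 42\right)}{-14612049} = 62 \left(-71\right) \left(- \frac{1}{14612049}\right) = \left(-4402\right) \left(- \frac{1}{14612049}\right) = \frac{4402}{14612049} \approx 0.00030126$)
$S{\left(b \right)} = - \frac{17}{b} - \frac{b}{2}$ ($S{\left(b \right)} = b \left(- \frac{1}{2}\right) - \frac{17}{b} = - \frac{b}{2} - \frac{17}{b} = - \frac{17}{b} - \frac{b}{2}$)
$S{\left(r \right)} - m = \left(- \frac{17}{183} - \frac{183}{2}\right) - \frac{4402}{14612049} = - \frac{33523}{366} - \frac{4402}{14612049} = - \frac{163280443253}{1782669978}$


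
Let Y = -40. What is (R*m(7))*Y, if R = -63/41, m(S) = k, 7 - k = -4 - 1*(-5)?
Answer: 15120/41 ≈ 368.78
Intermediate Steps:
k = 6 (k = 7 - (-4 - 1*(-5)) = 7 - (-4 + 5) = 7 - 1*1 = 7 - 1 = 6)
m(S) = 6
R = -63/41 (R = -63*1/41 = -63/41 ≈ -1.5366)
(R*m(7))*Y = -63/41*6*(-40) = -378/41*(-40) = 15120/41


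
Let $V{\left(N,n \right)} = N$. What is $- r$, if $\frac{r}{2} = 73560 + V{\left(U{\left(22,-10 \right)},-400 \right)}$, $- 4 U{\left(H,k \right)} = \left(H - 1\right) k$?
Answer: $-147225$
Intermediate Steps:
$U{\left(H,k \right)} = - \frac{k \left(-1 + H\right)}{4}$ ($U{\left(H,k \right)} = - \frac{\left(H - 1\right) k}{4} = - \frac{\left(-1 + H\right) k}{4} = - \frac{k \left(-1 + H\right)}{4}$)
$r = 147225$ ($r = 2 \left(73560 + \frac{1}{4} \left(-10\right) \left(1 - 22\right)\right) = 2 \left(73560 + \frac{1}{4} \left(-10\right) \left(-21\right)\right) = 2 \left(73560 + \frac{105}{2}\right) = 2 \cdot \frac{147225}{2} = 147225$)
$- r = \left(-1\right) 147225 = -147225$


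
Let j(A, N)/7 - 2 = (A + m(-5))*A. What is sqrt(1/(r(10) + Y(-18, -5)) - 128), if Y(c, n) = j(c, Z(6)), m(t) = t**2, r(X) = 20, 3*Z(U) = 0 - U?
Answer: I*sqrt(5752885)/212 ≈ 11.314*I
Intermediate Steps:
Z(U) = -U/3 (Z(U) = (0 - U)/3 = (-U)/3 = -U/3)
j(A, N) = 14 + 7*A*(25 + A) (j(A, N) = 14 + 7*((A + (-5)**2)*A) = 14 + 7*((A + 25)*A) = 14 + 7*((25 + A)*A) = 14 + 7*(A*(25 + A)) = 14 + 7*A*(25 + A))
Y(c, n) = 14 + 7*c**2 + 175*c
sqrt(1/(r(10) + Y(-18, -5)) - 128) = sqrt(1/(20 + (14 + 7*(-18)**2 + 175*(-18))) - 128) = sqrt(1/(20 + (14 + 7*324 - 3150)) - 128) = sqrt(1/(20 + (14 + 2268 - 3150)) - 128) = sqrt(1/(20 - 868) - 128) = sqrt(1/(-848) - 128) = sqrt(-1/848 - 128) = sqrt(-108545/848) = I*sqrt(5752885)/212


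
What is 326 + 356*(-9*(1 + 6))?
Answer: -22102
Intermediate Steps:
326 + 356*(-9*(1 + 6)) = 326 + 356*(-9*7) = 326 + 356*(-63) = 326 - 22428 = -22102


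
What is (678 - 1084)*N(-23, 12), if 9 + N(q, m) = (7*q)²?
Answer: -10520272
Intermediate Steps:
N(q, m) = -9 + 49*q² (N(q, m) = -9 + (7*q)² = -9 + 49*q²)
(678 - 1084)*N(-23, 12) = (678 - 1084)*(-9 + 49*(-23)²) = -406*(-9 + 49*529) = -406*(-9 + 25921) = -406*25912 = -10520272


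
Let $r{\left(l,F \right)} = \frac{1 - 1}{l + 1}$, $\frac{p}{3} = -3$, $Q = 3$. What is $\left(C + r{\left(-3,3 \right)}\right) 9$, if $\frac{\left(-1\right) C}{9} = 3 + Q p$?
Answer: $1944$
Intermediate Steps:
$p = -9$ ($p = 3 \left(-3\right) = -9$)
$C = 216$ ($C = - 9 \left(3 + 3 \left(-9\right)\right) = - 9 \left(3 - 27\right) = \left(-9\right) \left(-24\right) = 216$)
$r{\left(l,F \right)} = 0$ ($r{\left(l,F \right)} = \frac{0}{1 + l} = 0$)
$\left(C + r{\left(-3,3 \right)}\right) 9 = \left(216 + 0\right) 9 = 216 \cdot 9 = 1944$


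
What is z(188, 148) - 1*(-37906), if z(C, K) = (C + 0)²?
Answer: 73250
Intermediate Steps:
z(C, K) = C²
z(188, 148) - 1*(-37906) = 188² - 1*(-37906) = 35344 + 37906 = 73250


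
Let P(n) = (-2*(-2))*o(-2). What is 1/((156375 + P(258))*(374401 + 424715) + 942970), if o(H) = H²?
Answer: 1/124975493326 ≈ 8.0016e-12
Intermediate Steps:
P(n) = 16 (P(n) = -2*(-2)*(-2)² = 4*4 = 16)
1/((156375 + P(258))*(374401 + 424715) + 942970) = 1/((156375 + 16)*(374401 + 424715) + 942970) = 1/(156391*799116 + 942970) = 1/(124974550356 + 942970) = 1/124975493326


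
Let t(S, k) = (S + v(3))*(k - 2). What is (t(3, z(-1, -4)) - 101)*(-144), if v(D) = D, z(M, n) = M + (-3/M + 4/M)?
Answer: 18000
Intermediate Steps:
z(M, n) = M + 1/M
t(S, k) = (-2 + k)*(3 + S) (t(S, k) = (S + 3)*(k - 2) = (3 + S)*(-2 + k) = (-2 + k)*(3 + S))
(t(3, z(-1, -4)) - 101)*(-144) = ((-6 - 2*3 + 3*(-1 + 1/(-1)) + 3*(-1 + 1/(-1))) - 101)*(-144) = ((-6 - 6 + 3*(-1 - 1) + 3*(-1 - 1)) - 101)*(-144) = ((-6 - 6 + 3*(-2) + 3*(-2)) - 101)*(-144) = ((-6 - 6 - 6 - 6) - 101)*(-144) = (-24 - 101)*(-144) = -125*(-144) = 18000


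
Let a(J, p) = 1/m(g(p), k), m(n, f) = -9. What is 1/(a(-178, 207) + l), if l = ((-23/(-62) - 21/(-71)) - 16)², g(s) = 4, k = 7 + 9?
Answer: 174398436/40983227477 ≈ 0.0042554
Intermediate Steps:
k = 16
a(J, p) = -⅑ (a(J, p) = 1/(-9) = -⅑)
l = 4555845009/19377604 (l = ((-23*(-1/62) - 21*(-1/71)) - 16)² = ((23/62 + 21/71) - 16)² = (2935/4402 - 16)² = (-67497/4402)² = 4555845009/19377604 ≈ 235.11)
1/(a(-178, 207) + l) = 1/(-⅑ + 4555845009/19377604) = 1/(40983227477/174398436) = 174398436/40983227477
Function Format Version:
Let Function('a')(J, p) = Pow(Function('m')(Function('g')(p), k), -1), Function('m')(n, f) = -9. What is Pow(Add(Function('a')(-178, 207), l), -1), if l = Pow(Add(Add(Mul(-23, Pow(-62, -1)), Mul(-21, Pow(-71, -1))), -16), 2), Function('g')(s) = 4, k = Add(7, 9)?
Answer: Rational(174398436, 40983227477) ≈ 0.0042554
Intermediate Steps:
k = 16
Function('a')(J, p) = Rational(-1, 9) (Function('a')(J, p) = Pow(-9, -1) = Rational(-1, 9))
l = Rational(4555845009, 19377604) (l = Pow(Add(Add(Mul(-23, Rational(-1, 62)), Mul(-21, Rational(-1, 71))), -16), 2) = Pow(Add(Add(Rational(23, 62), Rational(21, 71)), -16), 2) = Pow(Add(Rational(2935, 4402), -16), 2) = Pow(Rational(-67497, 4402), 2) = Rational(4555845009, 19377604) ≈ 235.11)
Pow(Add(Function('a')(-178, 207), l), -1) = Pow(Add(Rational(-1, 9), Rational(4555845009, 19377604)), -1) = Pow(Rational(40983227477, 174398436), -1) = Rational(174398436, 40983227477)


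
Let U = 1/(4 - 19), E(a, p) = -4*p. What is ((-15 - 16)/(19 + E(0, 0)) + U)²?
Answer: 234256/81225 ≈ 2.8840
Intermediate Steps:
U = -1/15 (U = 1/(-15) = -1/15 ≈ -0.066667)
((-15 - 16)/(19 + E(0, 0)) + U)² = ((-15 - 16)/(19 - 4*0) - 1/15)² = (-31/(19 + 0) - 1/15)² = (-31/19 - 1/15)² = (-484/285)² = 234256/81225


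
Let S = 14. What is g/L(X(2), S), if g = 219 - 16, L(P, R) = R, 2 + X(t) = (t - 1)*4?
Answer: 29/2 ≈ 14.500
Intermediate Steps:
X(t) = -6 + 4*t (X(t) = -2 + (t - 1)*4 = -2 + (-1 + t)*4 = -2 + (-4 + 4*t) = -6 + 4*t)
g = 203
g/L(X(2), S) = 203/14 = 203*(1/14) = 29/2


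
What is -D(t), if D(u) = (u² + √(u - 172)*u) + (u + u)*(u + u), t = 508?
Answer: -1290320 - 2032*√21 ≈ -1.2996e+6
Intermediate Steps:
D(u) = 5*u² + u*√(-172 + u) (D(u) = (u² + √(-172 + u)*u) + (2*u)*(2*u) = (u² + u*√(-172 + u)) + 4*u² = 5*u² + u*√(-172 + u))
-D(t) = -508*(√(-172 + 508) + 5*508) = -508*(√336 + 2540) = -508*(4*√21 + 2540) = -508*(2540 + 4*√21) = -(1290320 + 2032*√21) = -1290320 - 2032*√21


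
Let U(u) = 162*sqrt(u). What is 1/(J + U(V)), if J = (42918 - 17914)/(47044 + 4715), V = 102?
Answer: -323545509/1792841620574978 + 216998520561*sqrt(102)/3585683241149956 ≈ 0.00061102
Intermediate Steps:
J = 25004/51759 ≈ 0.48309
1/(J + U(V)) = 1/(25004/51759 + 162*sqrt(102))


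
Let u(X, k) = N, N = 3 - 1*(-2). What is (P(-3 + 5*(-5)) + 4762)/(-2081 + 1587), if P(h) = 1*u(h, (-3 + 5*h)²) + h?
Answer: -4739/494 ≈ -9.5931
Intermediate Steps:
N = 5 (N = 3 + 2 = 5)
u(X, k) = 5
P(h) = 5 + h (P(h) = 1*5 + h = 5 + h)
(P(-3 + 5*(-5)) + 4762)/(-2081 + 1587) = ((5 + (-3 + 5*(-5))) + 4762)/(-2081 + 1587) = ((5 + (-3 - 25)) + 4762)/(-494) = ((5 - 28) + 4762)*(-1/494) = (-23 + 4762)*(-1/494) = 4739*(-1/494) = -4739/494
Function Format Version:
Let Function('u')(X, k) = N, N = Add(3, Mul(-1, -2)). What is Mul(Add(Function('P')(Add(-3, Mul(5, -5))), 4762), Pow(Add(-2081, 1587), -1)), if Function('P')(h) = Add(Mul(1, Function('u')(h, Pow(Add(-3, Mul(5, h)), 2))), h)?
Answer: Rational(-4739, 494) ≈ -9.5931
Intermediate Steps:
N = 5 (N = Add(3, 2) = 5)
Function('u')(X, k) = 5
Function('P')(h) = Add(5, h) (Function('P')(h) = Add(Mul(1, 5), h) = Add(5, h))
Mul(Add(Function('P')(Add(-3, Mul(5, -5))), 4762), Pow(Add(-2081, 1587), -1)) = Mul(Add(Add(5, Add(-3, Mul(5, -5))), 4762), Pow(Add(-2081, 1587), -1)) = Mul(Add(Add(5, Add(-3, -25)), 4762), Pow(-494, -1)) = Mul(Add(Add(5, -28), 4762), Rational(-1, 494)) = Mul(Add(-23, 4762), Rational(-1, 494)) = Mul(4739, Rational(-1, 494)) = Rational(-4739, 494)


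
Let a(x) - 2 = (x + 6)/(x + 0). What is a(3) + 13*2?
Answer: 31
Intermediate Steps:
a(x) = 2 + (6 + x)/x (a(x) = 2 + (x + 6)/(x + 0) = 2 + (6 + x)/x)
a(3) + 13*2 = (3 + 6/3) + 13*2 = (3 + 6*(⅓)) + 26 = (3 + 2) + 26 = 5 + 26 = 31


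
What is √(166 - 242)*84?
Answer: 168*I*√19 ≈ 732.29*I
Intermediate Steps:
√(166 - 242)*84 = √(-76)*84 = (2*I*√19)*84 = 168*I*√19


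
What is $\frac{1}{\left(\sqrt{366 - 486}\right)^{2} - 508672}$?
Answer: $- \frac{1}{508792} \approx -1.9654 \cdot 10^{-6}$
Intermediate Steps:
$\frac{1}{\left(\sqrt{366 - 486}\right)^{2} - 508672} = \frac{1}{\left(\sqrt{-120}\right)^{2} - 508672} = \frac{1}{\left(2 i \sqrt{30}\right)^{2} - 508672} = \frac{1}{-120 - 508672} = \frac{1}{-508792} = - \frac{1}{508792}$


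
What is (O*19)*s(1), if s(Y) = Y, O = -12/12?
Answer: -19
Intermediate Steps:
O = -1 (O = -12*1/12 = -1)
(O*19)*s(1) = -1*19*1 = -19*1 = -19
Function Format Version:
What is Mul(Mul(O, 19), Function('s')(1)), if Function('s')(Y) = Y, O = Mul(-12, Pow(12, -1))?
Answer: -19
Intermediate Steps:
O = -1 (O = Mul(-12, Rational(1, 12)) = -1)
Mul(Mul(O, 19), Function('s')(1)) = Mul(Mul(-1, 19), 1) = Mul(-19, 1) = -19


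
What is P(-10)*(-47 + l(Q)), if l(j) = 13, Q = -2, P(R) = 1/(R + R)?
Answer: 17/10 ≈ 1.7000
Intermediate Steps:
P(R) = 1/(2*R)
P(-10)*(-47 + l(Q)) = ((1/2)/(-10))*(-47 + 13) = ((1/2)*(-1/10))*(-34) = -1/20*(-34) = 17/10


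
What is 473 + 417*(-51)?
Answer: -20794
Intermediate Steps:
473 + 417*(-51) = 473 - 21267 = -20794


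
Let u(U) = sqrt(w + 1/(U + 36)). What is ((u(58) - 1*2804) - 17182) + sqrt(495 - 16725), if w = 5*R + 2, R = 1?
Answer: -19986 + sqrt(61946)/94 + I*sqrt(16230) ≈ -19983.0 + 127.4*I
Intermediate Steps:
w = 7 (w = 5*1 + 2 = 5 + 2 = 7)
u(U) = sqrt(7 + 1/(36 + U)) (u(U) = sqrt(7 + 1/(U + 36)) = sqrt(7 + 1/(36 + U)))
((u(58) - 1*2804) - 17182) + sqrt(495 - 16725) = ((sqrt((253 + 7*58)/(36 + 58)) - 1*2804) - 17182) + sqrt(495 - 16725) = ((sqrt((253 + 406)/94) - 2804) - 17182) + sqrt(-16230) = ((sqrt((1/94)*659) - 2804) - 17182) + I*sqrt(16230) = ((sqrt(659/94) - 2804) - 17182) + I*sqrt(16230) = ((sqrt(61946)/94 - 2804) - 17182) + I*sqrt(16230) = ((-2804 + sqrt(61946)/94) - 17182) + I*sqrt(16230) = (-19986 + sqrt(61946)/94) + I*sqrt(16230) = -19986 + sqrt(61946)/94 + I*sqrt(16230)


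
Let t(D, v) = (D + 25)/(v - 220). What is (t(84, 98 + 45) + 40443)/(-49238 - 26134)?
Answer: -1557001/2901822 ≈ -0.53656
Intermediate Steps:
t(D, v) = (25 + D)/(-220 + v)
(t(84, 98 + 45) + 40443)/(-49238 - 26134) = ((25 + 84)/(-220 + (98 + 45)) + 40443)/(-49238 - 26134) = (109/(-220 + 143) + 40443)/(-75372) = (109/(-77) + 40443)*(-1/75372) = (-1/77*109 + 40443)*(-1/75372) = (-109/77 + 40443)*(-1/75372) = (3114002/77)*(-1/75372) = -1557001/2901822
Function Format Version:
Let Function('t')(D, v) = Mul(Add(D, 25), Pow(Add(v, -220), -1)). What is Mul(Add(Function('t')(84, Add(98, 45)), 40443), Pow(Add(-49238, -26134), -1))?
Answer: Rational(-1557001, 2901822) ≈ -0.53656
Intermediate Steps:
Function('t')(D, v) = Mul(Pow(Add(-220, v), -1), Add(25, D)) (Function('t')(D, v) = Mul(Add(25, D), Pow(Add(-220, v), -1)) = Mul(Pow(Add(-220, v), -1), Add(25, D)))
Mul(Add(Function('t')(84, Add(98, 45)), 40443), Pow(Add(-49238, -26134), -1)) = Mul(Add(Mul(Pow(Add(-220, Add(98, 45)), -1), Add(25, 84)), 40443), Pow(Add(-49238, -26134), -1)) = Mul(Add(Mul(Pow(Add(-220, 143), -1), 109), 40443), Pow(-75372, -1)) = Mul(Add(Mul(Pow(-77, -1), 109), 40443), Rational(-1, 75372)) = Mul(Add(Mul(Rational(-1, 77), 109), 40443), Rational(-1, 75372)) = Mul(Add(Rational(-109, 77), 40443), Rational(-1, 75372)) = Mul(Rational(3114002, 77), Rational(-1, 75372)) = Rational(-1557001, 2901822)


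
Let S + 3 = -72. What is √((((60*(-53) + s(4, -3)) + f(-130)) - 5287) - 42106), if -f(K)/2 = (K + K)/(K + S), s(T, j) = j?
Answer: 2*I*√21255630/41 ≈ 224.9*I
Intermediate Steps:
S = -75 (S = -3 - 72 = -75)
f(K) = -4*K/(-75 + K) (f(K) = -2*(K + K)/(K - 75) = -2*2*K/(-75 + K) = -4*K/(-75 + K))
√((((60*(-53) + s(4, -3)) + f(-130)) - 5287) - 42106) = √((((60*(-53) - 3) - 4*(-130)/(-75 - 130)) - 5287) - 42106) = √((((-3180 - 3) - 4*(-130)/(-205)) - 5287) - 42106) = √(((-3183 - 4*(-130)*(-1/205)) - 5287) - 42106) = √(((-3183 - 104/41) - 5287) - 42106) = √((-130607/41 - 5287) - 42106) = √(-347374/41 - 42106) = √(-2073720/41) = 2*I*√21255630/41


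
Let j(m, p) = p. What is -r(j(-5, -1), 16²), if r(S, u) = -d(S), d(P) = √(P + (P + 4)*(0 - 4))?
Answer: I*√13 ≈ 3.6056*I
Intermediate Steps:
d(P) = √(-16 - 3*P) (d(P) = √(P + (4 + P)*(-4)) = √(P + (-16 - 4*P)) = √(-16 - 3*P))
r(S, u) = -√(-16 - 3*S)
-r(j(-5, -1), 16²) = -(-1)*√(-16 - 3*(-1)) = -(-1)*√(-16 + 3) = -(-1)*√(-13) = -(-1)*I*√13 = I*√13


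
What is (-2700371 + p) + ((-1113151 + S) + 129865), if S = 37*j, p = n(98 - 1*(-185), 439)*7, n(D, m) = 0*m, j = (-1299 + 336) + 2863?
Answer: -3613357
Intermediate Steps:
j = 1900 (j = -963 + 2863 = 1900)
n(D, m) = 0
p = 0 (p = 0*7 = 0)
S = 70300 (S = 37*1900 = 70300)
(-2700371 + p) + ((-1113151 + S) + 129865) = (-2700371 + 0) + ((-1113151 + 70300) + 129865) = -2700371 + (-1042851 + 129865) = -2700371 - 912986 = -3613357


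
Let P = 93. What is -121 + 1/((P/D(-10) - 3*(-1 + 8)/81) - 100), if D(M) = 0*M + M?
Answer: -3579571/29581 ≈ -121.01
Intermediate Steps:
D(M) = M (D(M) = 0 + M = M)
-121 + 1/((P/D(-10) - 3*(-1 + 8)/81) - 100) = -121 + 1/((93/(-10) - 3*(-1 + 8)/81) - 100) = -121 + 1/((93*(-⅒) - 3*7*(1/81)) - 100) = -121 + 1/((-93/10 - 21*1/81) - 100) = -121 + 1/((-93/10 - 7/27) - 100) = -121 + 1/(-2581/270 - 100) = -121 + 1/(-29581/270) = -121 - 270/29581 = -3579571/29581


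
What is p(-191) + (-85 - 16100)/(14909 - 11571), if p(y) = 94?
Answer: 297587/3338 ≈ 89.151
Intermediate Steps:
p(-191) + (-85 - 16100)/(14909 - 11571) = 94 + (-85 - 16100)/(14909 - 11571) = 94 - 16185/3338 = 297587/3338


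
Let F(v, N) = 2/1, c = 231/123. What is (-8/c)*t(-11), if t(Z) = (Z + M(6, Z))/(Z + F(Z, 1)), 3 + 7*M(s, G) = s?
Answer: -24272/4851 ≈ -5.0035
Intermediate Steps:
c = 77/41 (c = 231*(1/123) = 77/41 ≈ 1.8780)
F(v, N) = 2 (F(v, N) = 2*1 = 2)
M(s, G) = -3/7 + s/7
t(Z) = (3/7 + Z)/(2 + Z) (t(Z) = (Z + (-3/7 + (⅐)*6))/(Z + 2) = (Z + (-3/7 + 6/7))/(2 + Z) = (Z + 3/7)/(2 + Z) = (3/7 + Z)/(2 + Z))
(-8/c)*t(-11) = (-8/77/41)*((3/7 - 11)/(2 - 11)) = (-8*41/77)*(-74/7/(-9)) = -(-328)*(-74)/(693*7) = -328/77*74/63 = -24272/4851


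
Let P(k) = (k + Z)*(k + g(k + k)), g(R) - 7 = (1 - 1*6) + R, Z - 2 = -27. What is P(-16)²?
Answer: 3556996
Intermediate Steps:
Z = -25 (Z = 2 - 27 = -25)
g(R) = 2 + R (g(R) = 7 + ((1 - 1*6) + R) = 7 + ((1 - 6) + R) = 7 + (-5 + R) = 2 + R)
P(k) = (-25 + k)*(2 + 3*k) (P(k) = (k - 25)*(k + (2 + (k + k))) = (-25 + k)*(k + (2 + 2*k)) = (-25 + k)*(2 + 3*k))
P(-16)² = (-50 - 73*(-16) + 3*(-16)²)² = (-50 + 1168 + 3*256)² = (-50 + 1168 + 768)² = 1886² = 3556996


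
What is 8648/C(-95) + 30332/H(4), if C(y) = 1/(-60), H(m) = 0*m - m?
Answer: -526463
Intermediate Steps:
H(m) = -m (H(m) = 0 - m = -m)
C(y) = -1/60
8648/C(-95) + 30332/H(4) = 8648/(-1/60) + 30332/((-1*4)) = 8648*(-60) + 30332/(-4) = -518880 + 30332*(-1/4) = -518880 - 7583 = -526463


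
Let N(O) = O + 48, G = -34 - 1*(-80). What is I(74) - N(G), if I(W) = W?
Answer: -20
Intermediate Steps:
G = 46 (G = -34 + 80 = 46)
N(O) = 48 + O
I(74) - N(G) = 74 - (48 + 46) = 74 - 1*94 = 74 - 94 = -20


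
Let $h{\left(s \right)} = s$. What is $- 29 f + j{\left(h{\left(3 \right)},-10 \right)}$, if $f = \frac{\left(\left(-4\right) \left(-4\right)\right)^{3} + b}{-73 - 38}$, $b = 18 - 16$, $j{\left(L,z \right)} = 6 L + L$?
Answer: $\frac{40391}{37} \approx 1091.6$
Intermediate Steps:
$j{\left(L,z \right)} = 7 L$
$b = 2$ ($b = 18 - 16 = 2$)
$f = - \frac{1366}{37}$ ($f = \frac{\left(\left(-4\right) \left(-4\right)\right)^{3} + 2}{-73 - 38} = \frac{16^{3} + 2}{-111} = \left(4096 + 2\right) \left(- \frac{1}{111}\right) = 4098 \left(- \frac{1}{111}\right) = - \frac{1366}{37} \approx -36.919$)
$- 29 f + j{\left(h{\left(3 \right)},-10 \right)} = \left(-29\right) \left(- \frac{1366}{37}\right) + 7 \cdot 3 = \frac{39614}{37} + 21 = \frac{40391}{37}$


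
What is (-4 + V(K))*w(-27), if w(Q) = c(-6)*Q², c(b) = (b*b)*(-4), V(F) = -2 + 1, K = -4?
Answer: 524880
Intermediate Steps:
V(F) = -1
c(b) = -4*b² (c(b) = b²*(-4) = -4*b²)
w(Q) = -144*Q² (w(Q) = (-4*(-6)²)*Q² = (-4*36)*Q² = -144*Q²)
(-4 + V(K))*w(-27) = (-4 - 1)*(-144*(-27)²) = -(-720)*729 = -5*(-104976) = 524880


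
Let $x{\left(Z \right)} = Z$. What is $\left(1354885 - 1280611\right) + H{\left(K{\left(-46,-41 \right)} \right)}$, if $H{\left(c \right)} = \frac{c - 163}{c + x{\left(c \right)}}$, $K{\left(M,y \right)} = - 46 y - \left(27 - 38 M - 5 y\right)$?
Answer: $\frac{13963769}{188} \approx 74275.0$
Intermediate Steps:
$K{\left(M,y \right)} = -27 - 41 y + 38 M$ ($K{\left(M,y \right)} = - 46 y - \left(27 - 38 M - 5 y\right) = - 46 y + \left(-27 + 5 y + 38 M\right) = -27 - 41 y + 38 M$)
$H{\left(c \right)} = \frac{-163 + c}{2 c}$ ($H{\left(c \right)} = \frac{c - 163}{c + c} = \frac{-163 + c}{2 c}$)
$\left(1354885 - 1280611\right) + H{\left(K{\left(-46,-41 \right)} \right)} = \left(1354885 - 1280611\right) + \frac{-163 - 94}{2 \left(-27 - -1681 + 38 \left(-46\right)\right)} = 74274 + \frac{-163 - 94}{2 \left(-27 + 1681 - 1748\right)} = 74274 + \frac{-163 - 94}{2 \left(-94\right)} = 74274 + \frac{1}{2} \left(- \frac{1}{94}\right) \left(-257\right) = 74274 + \frac{257}{188} = \frac{13963769}{188}$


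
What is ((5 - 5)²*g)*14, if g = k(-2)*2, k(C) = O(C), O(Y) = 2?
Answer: 0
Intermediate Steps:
k(C) = 2
g = 4 (g = 2*2 = 4)
((5 - 5)²*g)*14 = ((5 - 5)²*4)*14 = (0²*4)*14 = (0*4)*14 = 0*14 = 0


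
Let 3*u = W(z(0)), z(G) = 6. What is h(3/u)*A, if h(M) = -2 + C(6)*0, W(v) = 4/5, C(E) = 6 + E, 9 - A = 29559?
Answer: 59100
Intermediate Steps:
A = -29550 (A = 9 - 1*29559 = 9 - 29559 = -29550)
W(v) = ⅘ (W(v) = 4*(⅕) = ⅘)
u = 4/15 (u = (⅓)*(⅘) = 4/15 ≈ 0.26667)
h(M) = -2 (h(M) = -2 + (6 + 6)*0 = -2 + 12*0 = -2 + 0 = -2)
h(3/u)*A = -2*(-29550) = 59100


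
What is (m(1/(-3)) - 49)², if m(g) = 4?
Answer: 2025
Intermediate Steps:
(m(1/(-3)) - 49)² = (4 - 49)² = (-45)² = 2025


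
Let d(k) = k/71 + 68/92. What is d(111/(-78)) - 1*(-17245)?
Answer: 732218741/42458 ≈ 17246.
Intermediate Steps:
d(k) = 17/23 + k/71 (d(k) = k*(1/71) + 68*(1/92) = k/71 + 17/23 = 17/23 + k/71)
d(111/(-78)) - 1*(-17245) = (17/23 + (111/(-78))/71) - 1*(-17245) = (17/23 + (111*(-1/78))/71) + 17245 = (17/23 + (1/71)*(-37/26)) + 17245 = (17/23 - 37/1846) + 17245 = 30531/42458 + 17245 = 732218741/42458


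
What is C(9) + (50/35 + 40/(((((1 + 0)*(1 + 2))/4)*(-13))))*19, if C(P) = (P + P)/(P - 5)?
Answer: -25283/546 ≈ -46.306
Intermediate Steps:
C(P) = 2*P/(-5 + P) (C(P) = (2*P)/(-5 + P) = 2*P/(-5 + P))
C(9) + (50/35 + 40/(((((1 + 0)*(1 + 2))/4)*(-13))))*19 = 2*9/(-5 + 9) + (50/35 + 40/(((((1 + 0)*(1 + 2))/4)*(-13))))*19 = 2*9/4 + (50*(1/35) + 40/((((1*3)*(¼))*(-13))))*19 = 2*9*(¼) + (10/7 + 40/(((3*(¼))*(-13))))*19 = 9/2 + (10/7 + 40/(((¾)*(-13))))*19 = 9/2 + (10/7 + 40/(-39/4))*19 = 9/2 + (10/7 + 40*(-4/39))*19 = 9/2 + (10/7 - 160/39)*19 = 9/2 - 730/273*19 = 9/2 - 13870/273 = -25283/546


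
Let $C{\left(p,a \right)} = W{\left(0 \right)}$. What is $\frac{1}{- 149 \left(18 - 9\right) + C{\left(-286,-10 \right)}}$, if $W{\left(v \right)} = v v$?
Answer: $- \frac{1}{1341} \approx -0.00074571$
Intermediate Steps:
$W{\left(v \right)} = v^{2}$
$C{\left(p,a \right)} = 0$ ($C{\left(p,a \right)} = 0^{2} = 0$)
$\frac{1}{- 149 \left(18 - 9\right) + C{\left(-286,-10 \right)}} = \frac{1}{- 149 \left(18 - 9\right) + 0} = \frac{1}{\left(-149\right) 9 + 0} = \frac{1}{-1341 + 0} = \frac{1}{-1341} = - \frac{1}{1341}$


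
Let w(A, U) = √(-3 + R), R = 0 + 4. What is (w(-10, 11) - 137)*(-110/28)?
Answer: 3740/7 ≈ 534.29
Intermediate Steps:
R = 4
w(A, U) = 1 (w(A, U) = √(-3 + 4) = √1 = 1)
(w(-10, 11) - 137)*(-110/28) = (1 - 137)*(-110/28) = -(-14960)/28 = -136*(-55/14) = 3740/7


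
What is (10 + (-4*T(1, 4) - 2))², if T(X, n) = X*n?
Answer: 64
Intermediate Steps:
(10 + (-4*T(1, 4) - 2))² = (10 + (-4*4 - 2))² = (10 + (-16 - 2))² = (10 - 18)² = (-8)² = 64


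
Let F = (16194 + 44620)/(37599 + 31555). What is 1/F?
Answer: 34577/30407 ≈ 1.1371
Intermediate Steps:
F = 30407/34577 (F = 60814/69154 = 60814*(1/69154) = 30407/34577 ≈ 0.87940)
1/F = 1/(30407/34577) = 34577/30407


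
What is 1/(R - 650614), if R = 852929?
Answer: 1/202315 ≈ 4.9428e-6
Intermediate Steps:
1/(R - 650614) = 1/(852929 - 650614) = 1/202315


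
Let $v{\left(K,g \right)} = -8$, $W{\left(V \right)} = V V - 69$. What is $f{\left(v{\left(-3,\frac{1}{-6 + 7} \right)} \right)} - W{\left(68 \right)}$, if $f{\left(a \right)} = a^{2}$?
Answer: $-4491$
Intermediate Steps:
$W{\left(V \right)} = -69 + V^{2}$ ($W{\left(V \right)} = V^{2} - 69 = -69 + V^{2}$)
$f{\left(v{\left(-3,\frac{1}{-6 + 7} \right)} \right)} - W{\left(68 \right)} = \left(-8\right)^{2} - \left(-69 + 68^{2}\right) = 64 - \left(-69 + 4624\right) = 64 - 4555 = -4491$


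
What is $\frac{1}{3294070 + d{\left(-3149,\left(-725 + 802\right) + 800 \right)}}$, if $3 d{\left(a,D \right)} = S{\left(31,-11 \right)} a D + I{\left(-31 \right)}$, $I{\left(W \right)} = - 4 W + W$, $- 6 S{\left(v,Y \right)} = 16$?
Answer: $\frac{9}{51740293} \approx 1.7395 \cdot 10^{-7}$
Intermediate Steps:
$S{\left(v,Y \right)} = - \frac{8}{3}$ ($S{\left(v,Y \right)} = \left(- \frac{1}{6}\right) 16 = - \frac{8}{3}$)
$I{\left(W \right)} = - 3 W$
$d{\left(a,D \right)} = 31 - \frac{8 D a}{9}$ ($d{\left(a,D \right)} = \frac{- \frac{8 a}{3} D - -93}{3} = \frac{- \frac{8 D a}{3} + 93}{3} = \frac{93 - \frac{8 D a}{3}}{3} = 31 - \frac{8 D a}{9}$)
$\frac{1}{3294070 + d{\left(-3149,\left(-725 + 802\right) + 800 \right)}} = \frac{1}{3294070 - \left(-31 + \frac{8}{9} \left(\left(-725 + 802\right) + 800\right) \left(-3149\right)\right)} = \frac{1}{3294070 - \left(-31 + \frac{8}{9} \left(77 + 800\right) \left(-3149\right)\right)} = \frac{1}{3294070 - \left(-31 + \frac{7016}{9} \left(-3149\right)\right)} = \frac{1}{3294070 + \left(31 + \frac{22093384}{9}\right)} = \frac{1}{3294070 + \frac{22093663}{9}} = \frac{1}{\frac{51740293}{9}} = \frac{9}{51740293}$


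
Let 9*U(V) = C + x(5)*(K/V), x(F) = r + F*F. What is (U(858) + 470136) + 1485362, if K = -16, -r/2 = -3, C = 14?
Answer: 7550183536/3861 ≈ 1.9555e+6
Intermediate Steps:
r = 6 (r = -2*(-3) = 6)
x(F) = 6 + F² (x(F) = 6 + F*F = 6 + F²)
U(V) = 14/9 - 496/(9*V) (U(V) = (14 + (6 + 5²)*(-16/V))/9 = (14 + (6 + 25)*(-16/V))/9 = (14 + 31*(-16/V))/9 = (14 - 496/V)/9 = 14/9 - 496/(9*V))
(U(858) + 470136) + 1485362 = ((2/9)*(-248 + 7*858)/858 + 470136) + 1485362 = ((2/9)*(1/858)*(-248 + 6006) + 470136) + 1485362 = ((2/9)*(1/858)*5758 + 470136) + 1485362 = (5758/3861 + 470136) + 1485362 = 1815200854/3861 + 1485362 = 7550183536/3861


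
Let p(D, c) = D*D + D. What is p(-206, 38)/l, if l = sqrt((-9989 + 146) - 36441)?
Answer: -21115*I*sqrt(11571)/11571 ≈ -196.29*I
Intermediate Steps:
p(D, c) = D + D**2 (p(D, c) = D**2 + D = D + D**2)
l = 2*I*sqrt(11571) (l = sqrt(-9843 - 36441) = sqrt(-46284) = 2*I*sqrt(11571) ≈ 215.14*I)
p(-206, 38)/l = (-206*(1 - 206))/((2*I*sqrt(11571))) = (-206*(-205))*(-I*sqrt(11571)/23142) = 42230*(-I*sqrt(11571)/23142) = -21115*I*sqrt(11571)/11571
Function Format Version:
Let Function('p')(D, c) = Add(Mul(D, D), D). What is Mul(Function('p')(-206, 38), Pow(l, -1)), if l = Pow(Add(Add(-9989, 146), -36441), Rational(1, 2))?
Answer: Mul(Rational(-21115, 11571), I, Pow(11571, Rational(1, 2))) ≈ Mul(-196.29, I)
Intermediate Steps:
Function('p')(D, c) = Add(D, Pow(D, 2)) (Function('p')(D, c) = Add(Pow(D, 2), D) = Add(D, Pow(D, 2)))
l = Mul(2, I, Pow(11571, Rational(1, 2))) (l = Pow(Add(-9843, -36441), Rational(1, 2)) = Pow(-46284, Rational(1, 2)) = Mul(2, I, Pow(11571, Rational(1, 2))) ≈ Mul(215.14, I))
Mul(Function('p')(-206, 38), Pow(l, -1)) = Mul(Mul(-206, Add(1, -206)), Pow(Mul(2, I, Pow(11571, Rational(1, 2))), -1)) = Mul(Mul(-206, -205), Mul(Rational(-1, 23142), I, Pow(11571, Rational(1, 2)))) = Mul(42230, Mul(Rational(-1, 23142), I, Pow(11571, Rational(1, 2)))) = Mul(Rational(-21115, 11571), I, Pow(11571, Rational(1, 2)))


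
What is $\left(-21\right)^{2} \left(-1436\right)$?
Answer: $-633276$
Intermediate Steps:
$\left(-21\right)^{2} \left(-1436\right) = 441 \left(-1436\right) = -633276$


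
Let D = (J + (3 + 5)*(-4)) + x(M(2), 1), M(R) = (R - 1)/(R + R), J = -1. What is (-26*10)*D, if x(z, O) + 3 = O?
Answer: 9100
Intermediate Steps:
M(R) = (-1 + R)/(2*R) (M(R) = (-1 + R)/((2*R)) = (-1 + R)*(1/(2*R)) = (-1 + R)/(2*R))
x(z, O) = -3 + O
D = -35 (D = (-1 + (3 + 5)*(-4)) + (-3 + 1) = (-1 + 8*(-4)) - 2 = (-1 - 32) - 2 = -33 - 2 = -35)
(-26*10)*D = -26*10*(-35) = -260*(-35) = 9100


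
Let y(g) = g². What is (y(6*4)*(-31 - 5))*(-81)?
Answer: 1679616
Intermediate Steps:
(y(6*4)*(-31 - 5))*(-81) = ((6*4)²*(-31 - 5))*(-81) = (24²*(-36))*(-81) = (576*(-36))*(-81) = -20736*(-81) = 1679616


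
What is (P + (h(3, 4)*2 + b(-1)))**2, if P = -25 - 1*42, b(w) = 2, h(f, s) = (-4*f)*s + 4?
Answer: 23409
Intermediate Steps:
h(f, s) = 4 - 4*f*s (h(f, s) = -4*f*s + 4 = 4 - 4*f*s)
P = -67 (P = -25 - 42 = -67)
(P + (h(3, 4)*2 + b(-1)))**2 = (-67 + ((4 - 4*3*4)*2 + 2))**2 = (-67 + ((4 - 48)*2 + 2))**2 = (-67 + (-44*2 + 2))**2 = (-67 + (-88 + 2))**2 = (-67 - 86)**2 = (-153)**2 = 23409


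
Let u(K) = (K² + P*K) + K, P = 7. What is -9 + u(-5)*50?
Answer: -759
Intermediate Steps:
u(K) = K² + 8*K (u(K) = (K² + 7*K) + K = K² + 8*K)
-9 + u(-5)*50 = -9 - 5*(8 - 5)*50 = -9 - 5*3*50 = -9 - 15*50 = -9 - 750 = -759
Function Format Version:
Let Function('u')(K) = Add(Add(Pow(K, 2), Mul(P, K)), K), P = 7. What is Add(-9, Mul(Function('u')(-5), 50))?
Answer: -759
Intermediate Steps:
Function('u')(K) = Add(Pow(K, 2), Mul(8, K)) (Function('u')(K) = Add(Add(Pow(K, 2), Mul(7, K)), K) = Add(Pow(K, 2), Mul(8, K)))
Add(-9, Mul(Function('u')(-5), 50)) = Add(-9, Mul(Mul(-5, Add(8, -5)), 50)) = Add(-9, Mul(Mul(-5, 3), 50)) = Add(-9, Mul(-15, 50)) = Add(-9, -750) = -759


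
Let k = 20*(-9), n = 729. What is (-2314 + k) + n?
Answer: -1765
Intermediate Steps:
k = -180
(-2314 + k) + n = (-2314 - 180) + 729 = -2494 + 729 = -1765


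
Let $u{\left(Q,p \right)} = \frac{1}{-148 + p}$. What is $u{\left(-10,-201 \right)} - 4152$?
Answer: $- \frac{1449049}{349} \approx -4152.0$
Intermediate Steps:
$u{\left(-10,-201 \right)} - 4152 = \frac{1}{-148 - 201} - 4152 = \frac{1}{-349} - 4152 = - \frac{1}{349} - 4152 = - \frac{1449049}{349}$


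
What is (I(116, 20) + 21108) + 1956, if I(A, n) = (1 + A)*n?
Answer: 25404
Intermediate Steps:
I(A, n) = n*(1 + A)
(I(116, 20) + 21108) + 1956 = (20*(1 + 116) + 21108) + 1956 = (20*117 + 21108) + 1956 = (2340 + 21108) + 1956 = 23448 + 1956 = 25404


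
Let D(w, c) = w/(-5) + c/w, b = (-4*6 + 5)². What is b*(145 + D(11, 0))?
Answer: 257754/5 ≈ 51551.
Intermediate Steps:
b = 361 (b = (-24 + 5)² = (-19)² = 361)
D(w, c) = -w/5 + c/w (D(w, c) = w*(-⅕) + c/w = -w/5 + c/w)
b*(145 + D(11, 0)) = 361*(145 + (-⅕*11 + 0/11)) = 361*(145 + (-11/5 + 0*(1/11))) = 361*(145 + (-11/5 + 0)) = 361*(145 - 11/5) = 361*(714/5) = 257754/5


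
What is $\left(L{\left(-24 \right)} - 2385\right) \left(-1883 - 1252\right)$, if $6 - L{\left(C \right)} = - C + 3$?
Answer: $7542810$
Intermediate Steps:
$L{\left(C \right)} = 3 + C$ ($L{\left(C \right)} = 6 - \left(- C + 3\right) = 6 - \left(3 - C\right) = 6 + \left(-3 + C\right) = 3 + C$)
$\left(L{\left(-24 \right)} - 2385\right) \left(-1883 - 1252\right) = \left(\left(3 - 24\right) - 2385\right) \left(-1883 - 1252\right) = \left(-21 - 2385\right) \left(-3135\right) = \left(-2406\right) \left(-3135\right) = 7542810$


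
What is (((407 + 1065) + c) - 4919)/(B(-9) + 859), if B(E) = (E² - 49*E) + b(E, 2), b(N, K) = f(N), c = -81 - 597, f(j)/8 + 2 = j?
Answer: -1375/431 ≈ -3.1903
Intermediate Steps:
f(j) = -16 + 8*j
c = -678
b(N, K) = -16 + 8*N
B(E) = -16 + E² - 41*E (B(E) = (E² - 49*E) + (-16 + 8*E) = -16 + E² - 41*E)
(((407 + 1065) + c) - 4919)/(B(-9) + 859) = (((407 + 1065) - 678) - 4919)/((-16 + (-9)² - 41*(-9)) + 859) = ((1472 - 678) - 4919)/((-16 + 81 + 369) + 859) = (794 - 4919)/(434 + 859) = -4125/1293 = -4125*1/1293 = -1375/431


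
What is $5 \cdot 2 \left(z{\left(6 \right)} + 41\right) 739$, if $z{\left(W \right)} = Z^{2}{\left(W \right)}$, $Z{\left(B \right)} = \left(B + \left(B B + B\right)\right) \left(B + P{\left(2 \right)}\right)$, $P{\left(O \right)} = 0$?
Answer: $613259150$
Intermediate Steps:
$Z{\left(B \right)} = B \left(B^{2} + 2 B\right)$ ($Z{\left(B \right)} = \left(B + \left(B B + B\right)\right) \left(B + 0\right) = \left(B + \left(B^{2} + B\right)\right) B = \left(B + \left(B + B^{2}\right)\right) B = \left(B^{2} + 2 B\right) B = B \left(B^{2} + 2 B\right)$)
$z{\left(W \right)} = W^{4} \left(2 + W\right)^{2}$ ($z{\left(W \right)} = \left(W^{2} \left(2 + W\right)\right)^{2} = W^{4} \left(2 + W\right)^{2}$)
$5 \cdot 2 \left(z{\left(6 \right)} + 41\right) 739 = 5 \cdot 2 \left(6^{4} \left(2 + 6\right)^{2} + 41\right) 739 = 10 \left(1296 \cdot 8^{2} + 41\right) 739 = 10 \left(1296 \cdot 64 + 41\right) 739 = 10 \left(82944 + 41\right) 739 = 10 \cdot 82985 \cdot 739 = 829850 \cdot 739 = 613259150$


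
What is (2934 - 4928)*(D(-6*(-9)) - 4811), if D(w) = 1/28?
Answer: 134302879/14 ≈ 9.5931e+6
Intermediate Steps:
D(w) = 1/28
(2934 - 4928)*(D(-6*(-9)) - 4811) = (2934 - 4928)*(1/28 - 4811) = -1994*(-134707/28) = 134302879/14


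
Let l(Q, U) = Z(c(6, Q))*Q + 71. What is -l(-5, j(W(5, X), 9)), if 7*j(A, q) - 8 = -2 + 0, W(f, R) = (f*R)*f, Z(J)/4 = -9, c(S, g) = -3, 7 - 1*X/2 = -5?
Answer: -251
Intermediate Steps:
X = 24 (X = 14 - 2*(-5) = 14 + 10 = 24)
Z(J) = -36 (Z(J) = 4*(-9) = -36)
W(f, R) = R*f² (W(f, R) = (R*f)*f = R*f²)
j(A, q) = 6/7 (j(A, q) = 8/7 + (-2 + 0)/7 = 8/7 + (⅐)*(-2) = 8/7 - 2/7 = 6/7)
l(Q, U) = 71 - 36*Q (l(Q, U) = -36*Q + 71 = 71 - 36*Q)
-l(-5, j(W(5, X), 9)) = -(71 - 36*(-5)) = -(71 + 180) = -1*251 = -251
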